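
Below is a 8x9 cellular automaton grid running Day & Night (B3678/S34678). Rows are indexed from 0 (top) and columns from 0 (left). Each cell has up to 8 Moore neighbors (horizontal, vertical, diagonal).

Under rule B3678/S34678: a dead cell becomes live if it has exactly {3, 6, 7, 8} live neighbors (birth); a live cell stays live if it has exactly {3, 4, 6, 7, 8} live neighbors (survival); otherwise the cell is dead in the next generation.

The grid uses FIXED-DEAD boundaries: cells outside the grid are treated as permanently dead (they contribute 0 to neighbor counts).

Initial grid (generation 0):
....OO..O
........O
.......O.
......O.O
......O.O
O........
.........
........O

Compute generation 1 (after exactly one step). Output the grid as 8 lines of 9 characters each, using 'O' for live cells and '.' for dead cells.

Simulating step by step:
Generation 0 (given above): 11 live cells
Generation 1: 3 live cells
(generation 1 grid is the final answer)

Answer: .........
.......O.
.......OO
.........
.........
.........
.........
.........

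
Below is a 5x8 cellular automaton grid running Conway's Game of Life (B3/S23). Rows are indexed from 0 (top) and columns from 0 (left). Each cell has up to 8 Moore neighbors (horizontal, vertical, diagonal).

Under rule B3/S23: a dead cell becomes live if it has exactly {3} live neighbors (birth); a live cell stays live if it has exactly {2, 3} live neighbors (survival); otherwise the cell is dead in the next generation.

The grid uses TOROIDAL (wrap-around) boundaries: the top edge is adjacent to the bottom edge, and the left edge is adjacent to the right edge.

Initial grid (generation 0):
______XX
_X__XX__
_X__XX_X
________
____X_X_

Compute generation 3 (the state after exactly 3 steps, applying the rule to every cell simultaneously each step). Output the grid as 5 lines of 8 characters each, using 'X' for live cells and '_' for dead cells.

Answer: ____XX__
_______X
________
____X___
___XXX__

Derivation:
Simulating step by step:
Generation 0 (given above): 11 live cells
Generation 1: 14 live cells
____X_XX
____X__X
X___XXX_
____X_X_
_____XXX
Generation 2: 10 live cells
X___X___
X__XX___
___XX_X_
____X___
____X___
Generation 3: 7 live cells
(generation 3 grid is the final answer)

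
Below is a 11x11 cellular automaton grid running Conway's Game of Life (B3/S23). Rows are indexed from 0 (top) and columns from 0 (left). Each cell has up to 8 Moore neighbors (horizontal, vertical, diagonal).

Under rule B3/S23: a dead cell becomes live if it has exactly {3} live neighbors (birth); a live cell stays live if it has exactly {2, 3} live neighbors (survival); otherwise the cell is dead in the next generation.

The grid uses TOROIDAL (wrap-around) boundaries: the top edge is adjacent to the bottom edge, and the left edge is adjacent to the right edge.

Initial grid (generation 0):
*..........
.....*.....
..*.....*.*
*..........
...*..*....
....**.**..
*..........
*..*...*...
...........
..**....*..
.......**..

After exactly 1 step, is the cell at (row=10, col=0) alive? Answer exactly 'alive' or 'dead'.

Simulating step by step:
Generation 0 (given above): 21 live cells
Generation 1: 18 live cells
...........
...........
...........
...........
....****...
....****...
....*.***..
...........
..**.......
.......**..
.......**..

Cell (10,0) at generation 1: 0 -> dead

Answer: dead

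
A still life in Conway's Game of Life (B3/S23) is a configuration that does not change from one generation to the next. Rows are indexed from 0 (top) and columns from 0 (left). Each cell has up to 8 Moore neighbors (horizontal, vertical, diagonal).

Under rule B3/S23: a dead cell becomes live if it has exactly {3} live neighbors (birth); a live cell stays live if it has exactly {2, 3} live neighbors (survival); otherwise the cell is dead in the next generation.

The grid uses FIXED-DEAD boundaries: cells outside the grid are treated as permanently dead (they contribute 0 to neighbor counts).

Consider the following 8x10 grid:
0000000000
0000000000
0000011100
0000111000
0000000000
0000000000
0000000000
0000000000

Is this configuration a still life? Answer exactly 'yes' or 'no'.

Answer: no

Derivation:
Compute generation 1 and compare to generation 0 (given above):
Generation 1:
0000000000
0000001000
0000100100
0000100100
0000010000
0000000000
0000000000
0000000000
Cell (1,6) differs: gen0=0 vs gen1=1 -> NOT a still life.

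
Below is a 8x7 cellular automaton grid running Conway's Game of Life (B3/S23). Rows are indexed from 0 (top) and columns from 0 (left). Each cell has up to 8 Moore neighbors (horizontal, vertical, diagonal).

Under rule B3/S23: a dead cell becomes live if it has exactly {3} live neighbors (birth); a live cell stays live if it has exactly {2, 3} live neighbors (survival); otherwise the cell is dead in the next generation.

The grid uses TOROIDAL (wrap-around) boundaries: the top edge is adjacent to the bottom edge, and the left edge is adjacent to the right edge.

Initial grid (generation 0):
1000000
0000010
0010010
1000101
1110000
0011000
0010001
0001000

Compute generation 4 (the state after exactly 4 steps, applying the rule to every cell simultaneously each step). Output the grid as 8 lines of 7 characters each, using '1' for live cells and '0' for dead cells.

Answer: 0000000
0010110
1110101
0010000
1000000
1111001
0011110
0000000

Derivation:
Simulating step by step:
Generation 0 (given above): 15 live cells
Generation 1: 14 live cells
0000000
0000001
0000110
1011011
1010001
1001000
0010000
0000000
Generation 2: 14 live cells
0000000
0000010
1001100
1011000
0010110
1011001
0000000
0000000
Generation 3: 18 live cells
0000000
0000100
0111101
0010011
1000110
0111111
0000000
0000000
Generation 4: 19 live cells
(generation 4 grid is the final answer)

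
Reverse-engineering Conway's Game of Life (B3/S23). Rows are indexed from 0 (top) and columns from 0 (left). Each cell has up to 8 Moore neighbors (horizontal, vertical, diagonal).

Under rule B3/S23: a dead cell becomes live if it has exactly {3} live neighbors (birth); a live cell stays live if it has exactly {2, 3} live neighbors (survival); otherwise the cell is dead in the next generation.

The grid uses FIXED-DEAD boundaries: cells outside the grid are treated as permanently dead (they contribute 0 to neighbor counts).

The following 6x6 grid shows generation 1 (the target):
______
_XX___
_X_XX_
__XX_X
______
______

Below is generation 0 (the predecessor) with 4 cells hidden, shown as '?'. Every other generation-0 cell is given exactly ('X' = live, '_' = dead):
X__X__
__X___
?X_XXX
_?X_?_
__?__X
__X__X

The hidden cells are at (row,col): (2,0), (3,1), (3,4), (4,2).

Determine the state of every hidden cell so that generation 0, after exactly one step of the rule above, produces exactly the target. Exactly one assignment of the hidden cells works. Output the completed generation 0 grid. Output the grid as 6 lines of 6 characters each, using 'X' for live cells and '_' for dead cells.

Answer: X__X__
__X___
_X_XXX
__X___
_____X
__X__X

Derivation:
Hidden generation-0 cells (in order): (2,0), (3,1), (3,4), (4,2).
A hidden cell only influences target cells in its own 3x3 neighborhood. Try each of the 2^4 = 16 assignments, step the completed generation 0 forward once under B3/S23, and compare with the target:
  (2,0)=_ (3,1)=_ (3,4)=_ (4,2)=_ -> step reproduces the target at every cell -> ACCEPT
  (2,0)=_ (3,1)=_ (3,4)=_ (4,2)=X -> step gives (3,1)='X' but target has '_' -> reject
  (2,0)=_ (3,1)=_ (3,4)=X (4,2)=_ -> step gives (2,3)='_' but target has 'X' -> reject
  (2,0)=_ (3,1)=_ (3,4)=X (4,2)=X -> step gives (2,3)='_' but target has 'X' -> reject
  (2,0)=_ (3,1)=X (3,4)=_ (4,2)=_ -> step gives (3,1)='X' but target has '_' -> reject
  (2,0)=_ (3,1)=X (3,4)=_ (4,2)=X -> step gives (3,1)='X' but target has '_' -> reject
  (2,0)=_ (3,1)=X (3,4)=X (4,2)=_ -> step gives (2,3)='_' but target has 'X' -> reject
  (2,0)=_ (3,1)=X (3,4)=X (4,2)=X -> step gives (2,3)='_' but target has 'X' -> reject
  (2,0)=X (3,1)=_ (3,4)=_ (4,2)=_ -> step gives (1,0)='X' but target has '_' -> reject
  (2,0)=X (3,1)=_ (3,4)=_ (4,2)=X -> step gives (1,0)='X' but target has '_' -> reject
  (2,0)=X (3,1)=_ (3,4)=X (4,2)=_ -> step gives (1,0)='X' but target has '_' -> reject
  (2,0)=X (3,1)=_ (3,4)=X (4,2)=X -> step gives (1,0)='X' but target has '_' -> reject
  (2,0)=X (3,1)=X (3,4)=_ (4,2)=_ -> step gives (1,0)='X' but target has '_' -> reject
  (2,0)=X (3,1)=X (3,4)=_ (4,2)=X -> step gives (1,0)='X' but target has '_' -> reject
  (2,0)=X (3,1)=X (3,4)=X (4,2)=_ -> step gives (1,0)='X' but target has '_' -> reject
  (2,0)=X (3,1)=X (3,4)=X (4,2)=X -> step gives (1,0)='X' but target has '_' -> reject
Unique solution: (2,0)=dead, (3,1)=dead, (3,4)=dead, (4,2)=dead.
Check: live-neighbor counts of every cell in the completed generation 0:
022110
233442
124321
122343
022221
010121
Applying B3/S23 to generation 0 with these counts gives:
______
_XX___
_X_XX_
__XX_X
______
______
which matches the target exactly.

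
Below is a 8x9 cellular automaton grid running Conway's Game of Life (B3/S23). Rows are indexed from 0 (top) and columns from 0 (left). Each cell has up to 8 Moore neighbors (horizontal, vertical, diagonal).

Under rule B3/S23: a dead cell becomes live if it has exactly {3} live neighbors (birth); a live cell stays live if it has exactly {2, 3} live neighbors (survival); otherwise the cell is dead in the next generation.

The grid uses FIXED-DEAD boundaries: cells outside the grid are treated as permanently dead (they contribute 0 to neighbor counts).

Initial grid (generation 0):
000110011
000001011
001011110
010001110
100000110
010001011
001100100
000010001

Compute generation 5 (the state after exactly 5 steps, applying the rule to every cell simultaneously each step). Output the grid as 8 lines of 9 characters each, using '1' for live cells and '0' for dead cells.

Simulating step by step:
Generation 0 (given above): 28 live cells
Generation 1: 21 live cells
000010111
000000000
000010000
010010001
110000000
011001001
001111101
000100000
Generation 2: 17 live cells
000000010
000001010
000000000
110000000
100000000
100001110
010001110
001101000
Generation 3: 16 live cells
000000100
000000100
000000000
110000000
100000100
110001010
011000010
001011000
Generation 4: 14 live cells
000000000
000000000
000000000
110000000
000000100
101000010
101111000
011100000
Generation 5: 8 live cells
(generation 5 grid is the final answer)

Answer: 000000000
000000000
000000000
000000000
100000000
001011100
100010000
010000000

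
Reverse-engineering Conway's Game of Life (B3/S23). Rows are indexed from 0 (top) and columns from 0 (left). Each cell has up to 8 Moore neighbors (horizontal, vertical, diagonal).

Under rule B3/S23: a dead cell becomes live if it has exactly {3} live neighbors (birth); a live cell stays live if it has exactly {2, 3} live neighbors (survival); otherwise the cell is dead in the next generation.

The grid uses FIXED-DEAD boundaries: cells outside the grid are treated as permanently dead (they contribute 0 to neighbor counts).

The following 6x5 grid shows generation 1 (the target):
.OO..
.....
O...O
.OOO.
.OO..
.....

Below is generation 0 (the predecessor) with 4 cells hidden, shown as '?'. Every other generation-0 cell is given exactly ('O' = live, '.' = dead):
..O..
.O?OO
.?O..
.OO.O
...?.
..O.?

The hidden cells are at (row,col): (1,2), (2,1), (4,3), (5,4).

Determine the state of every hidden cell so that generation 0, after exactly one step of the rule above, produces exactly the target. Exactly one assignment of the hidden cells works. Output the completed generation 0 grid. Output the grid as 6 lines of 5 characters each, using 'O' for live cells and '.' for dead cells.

Answer: ..O..
.OOOO
.OO..
.OO.O
.....
..O.O

Derivation:
Hidden generation-0 cells (in order): (1,2), (2,1), (4,3), (5,4).
A hidden cell only influences target cells in its own 3x3 neighborhood. Try each of the 2^4 = 16 assignments, step the completed generation 0 forward once under B3/S23, and compare with the target:
  (1,2)=. (2,1)=. (4,3)=. (5,4)=. -> step gives (0,1)='.' but target has 'O' -> reject
  (1,2)=. (2,1)=. (4,3)=. (5,4)=O -> step gives (0,1)='.' but target has 'O' -> reject
  (1,2)=. (2,1)=. (4,3)=O (5,4)=. -> step gives (0,1)='.' but target has 'O' -> reject
  (1,2)=. (2,1)=. (4,3)=O (5,4)=O -> step gives (0,1)='.' but target has 'O' -> reject
  (1,2)=. (2,1)=O (4,3)=. (5,4)=. -> step gives (0,1)='.' but target has 'O' -> reject
  (1,2)=. (2,1)=O (4,3)=. (5,4)=O -> step gives (0,1)='.' but target has 'O' -> reject
  (1,2)=. (2,1)=O (4,3)=O (5,4)=. -> step gives (0,1)='.' but target has 'O' -> reject
  (1,2)=. (2,1)=O (4,3)=O (5,4)=O -> step gives (0,1)='.' but target has 'O' -> reject
  (1,2)=O (2,1)=. (4,3)=. (5,4)=. -> step gives (1,1)='O' but target has '.' -> reject
  (1,2)=O (2,1)=. (4,3)=. (5,4)=O -> step gives (1,1)='O' but target has '.' -> reject
  (1,2)=O (2,1)=. (4,3)=O (5,4)=. -> step gives (1,1)='O' but target has '.' -> reject
  (1,2)=O (2,1)=. (4,3)=O (5,4)=O -> step gives (1,1)='O' but target has '.' -> reject
  (1,2)=O (2,1)=O (4,3)=. (5,4)=. -> step gives (4,3)='O' but target has '.' -> reject
  (1,2)=O (2,1)=O (4,3)=. (5,4)=O -> step reproduces the target at every cell -> ACCEPT
  (1,2)=O (2,1)=O (4,3)=O (5,4)=. -> step gives (3,2)='.' but target has 'O' -> reject
  (1,2)=O (2,1)=O (4,3)=O (5,4)=O -> step gives (3,2)='.' but target has 'O' -> reject
Unique solution: (1,2)=live, (2,1)=live, (4,3)=dead, (5,4)=live.
Check: live-neighbor counts of every cell in the completed generation 0:
13342
24541
35663
23330
13342
01020
Applying B3/S23 to generation 0 with these counts gives:
.OO..
.....
O...O
.OOO.
.OO..
.....
which matches the target exactly.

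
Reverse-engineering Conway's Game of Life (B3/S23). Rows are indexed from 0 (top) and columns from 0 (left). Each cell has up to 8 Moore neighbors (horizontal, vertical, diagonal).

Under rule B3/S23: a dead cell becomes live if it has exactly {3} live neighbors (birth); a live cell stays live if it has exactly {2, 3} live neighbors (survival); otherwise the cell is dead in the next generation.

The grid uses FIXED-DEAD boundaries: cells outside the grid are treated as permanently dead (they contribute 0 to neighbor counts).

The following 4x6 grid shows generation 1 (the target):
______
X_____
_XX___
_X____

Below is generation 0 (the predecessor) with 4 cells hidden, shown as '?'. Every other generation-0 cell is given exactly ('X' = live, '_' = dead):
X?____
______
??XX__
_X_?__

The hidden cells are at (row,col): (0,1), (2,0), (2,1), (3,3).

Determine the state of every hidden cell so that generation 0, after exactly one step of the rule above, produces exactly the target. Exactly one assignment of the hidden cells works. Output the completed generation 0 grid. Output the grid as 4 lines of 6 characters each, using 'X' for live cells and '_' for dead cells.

Answer: XX____
______
_XXX__
_X____

Derivation:
Hidden generation-0 cells (in order): (0,1), (2,0), (2,1), (3,3).
A hidden cell only influences target cells in its own 3x3 neighborhood. Try each of the 2^4 = 16 assignments, step the completed generation 0 forward once under B3/S23, and compare with the target:
  (0,1)=_ (2,0)=_ (2,1)=_ (3,3)=_ -> step gives (1,0)='_' but target has 'X' -> reject
  (0,1)=_ (2,0)=_ (2,1)=_ (3,3)=X -> step gives (1,0)='_' but target has 'X' -> reject
  (0,1)=_ (2,0)=_ (2,1)=X (3,3)=_ -> step gives (1,0)='_' but target has 'X' -> reject
  (0,1)=_ (2,0)=_ (2,1)=X (3,3)=X -> step gives (1,0)='_' but target has 'X' -> reject
  (0,1)=_ (2,0)=X (2,1)=_ (3,3)=_ -> step gives (1,0)='_' but target has 'X' -> reject
  (0,1)=_ (2,0)=X (2,1)=_ (3,3)=X -> step gives (1,0)='_' but target has 'X' -> reject
  (0,1)=_ (2,0)=X (2,1)=X (3,3)=_ -> step gives (1,2)='X' but target has '_' -> reject
  (0,1)=_ (2,0)=X (2,1)=X (3,3)=X -> step gives (1,2)='X' but target has '_' -> reject
  (0,1)=X (2,0)=_ (2,1)=_ (3,3)=_ -> step gives (1,0)='_' but target has 'X' -> reject
  (0,1)=X (2,0)=_ (2,1)=_ (3,3)=X -> step gives (1,0)='_' but target has 'X' -> reject
  (0,1)=X (2,0)=_ (2,1)=X (3,3)=_ -> step reproduces the target at every cell -> ACCEPT
  (0,1)=X (2,0)=_ (2,1)=X (3,3)=X -> step gives (2,2)='_' but target has 'X' -> reject
  (0,1)=X (2,0)=X (2,1)=_ (3,3)=_ -> step gives (1,2)='X' but target has '_' -> reject
  (0,1)=X (2,0)=X (2,1)=_ (3,3)=X -> step gives (1,2)='X' but target has '_' -> reject
  (0,1)=X (2,0)=X (2,1)=X (3,3)=_ -> step gives (1,0)='_' but target has 'X' -> reject
  (0,1)=X (2,0)=X (2,1)=X (3,3)=X -> step gives (1,0)='_' but target has 'X' -> reject
Unique solution: (0,1)=live, (2,0)=dead, (2,1)=live, (3,3)=dead.
Check: live-neighbor counts of every cell in the completed generation 0:
111000
344210
223110
224210
Applying B3/S23 to generation 0 with these counts gives:
______
X_____
_XX___
_X____
which matches the target exactly.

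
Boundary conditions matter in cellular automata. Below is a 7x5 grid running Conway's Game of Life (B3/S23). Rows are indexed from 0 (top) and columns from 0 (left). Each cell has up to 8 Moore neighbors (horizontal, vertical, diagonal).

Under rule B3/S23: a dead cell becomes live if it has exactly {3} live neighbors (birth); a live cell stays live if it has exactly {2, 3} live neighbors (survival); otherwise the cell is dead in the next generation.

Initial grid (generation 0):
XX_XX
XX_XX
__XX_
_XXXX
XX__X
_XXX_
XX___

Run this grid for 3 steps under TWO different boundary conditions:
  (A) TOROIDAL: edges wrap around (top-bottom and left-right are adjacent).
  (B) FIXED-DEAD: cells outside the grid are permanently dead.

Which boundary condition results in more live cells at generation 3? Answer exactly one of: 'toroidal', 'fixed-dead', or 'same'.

Answer: fixed-dead

Derivation:
Under TOROIDAL boundary, generation 3:
_____
_____
_____
_____
_____
_____
_____
Population = 0

Under FIXED-DEAD boundary, generation 3:
XX___
_____
_____
XXX__
__X__
_____
_____
Population = 6

Comparison: toroidal=0, fixed-dead=6 -> fixed-dead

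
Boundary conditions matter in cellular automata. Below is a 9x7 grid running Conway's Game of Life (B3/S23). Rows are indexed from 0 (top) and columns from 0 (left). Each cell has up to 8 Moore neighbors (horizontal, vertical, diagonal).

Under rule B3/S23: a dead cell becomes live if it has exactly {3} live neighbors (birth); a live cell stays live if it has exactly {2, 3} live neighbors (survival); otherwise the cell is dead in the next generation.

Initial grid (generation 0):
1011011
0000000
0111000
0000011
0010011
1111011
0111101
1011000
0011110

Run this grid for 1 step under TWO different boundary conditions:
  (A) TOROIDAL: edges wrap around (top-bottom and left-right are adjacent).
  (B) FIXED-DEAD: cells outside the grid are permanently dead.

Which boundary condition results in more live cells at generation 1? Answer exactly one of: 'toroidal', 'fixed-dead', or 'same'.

Under TOROIDAL boundary, generation 1:
0110011
1000101
0010000
1101111
0011000
0000000
0000000
1000001
1000010
Population = 20

Under FIXED-DEAD boundary, generation 1:
0000000
0000100
0010000
0101111
0011000
1000000
0000001
0000000
0110100
Population = 14

Comparison: toroidal=20, fixed-dead=14 -> toroidal

Answer: toroidal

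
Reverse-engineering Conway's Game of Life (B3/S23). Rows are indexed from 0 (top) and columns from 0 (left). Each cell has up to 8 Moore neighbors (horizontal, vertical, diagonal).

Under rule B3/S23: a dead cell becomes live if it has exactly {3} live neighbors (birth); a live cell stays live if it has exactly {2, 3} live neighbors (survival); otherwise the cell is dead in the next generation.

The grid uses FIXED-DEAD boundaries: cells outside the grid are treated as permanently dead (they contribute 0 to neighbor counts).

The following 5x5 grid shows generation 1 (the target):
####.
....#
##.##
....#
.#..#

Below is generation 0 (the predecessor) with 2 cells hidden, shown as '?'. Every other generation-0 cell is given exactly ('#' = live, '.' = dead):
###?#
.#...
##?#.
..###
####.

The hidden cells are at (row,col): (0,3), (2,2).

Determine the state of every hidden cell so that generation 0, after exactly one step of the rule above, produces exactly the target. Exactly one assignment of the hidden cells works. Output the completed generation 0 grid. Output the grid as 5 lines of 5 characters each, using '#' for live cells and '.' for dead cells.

Answer: #####
.#...
##.#.
..###
####.

Derivation:
Hidden generation-0 cells (in order): (0,3), (2,2).
A hidden cell only influences target cells in its own 3x3 neighborhood. Try each of the 2^2 = 4 assignments, step the completed generation 0 forward once under B3/S23, and compare with the target:
  (0,3)=. (2,2)=. -> step gives (0,3)='.' but target has '#' -> reject
  (0,3)=. (2,2)=# -> step gives (0,3)='.' but target has '#' -> reject
  (0,3)=# (2,2)=. -> step reproduces the target at every cell -> ACCEPT
  (0,3)=# (2,2)=# -> step gives (2,1)='.' but target has '#' -> reject
Unique solution: (0,3)=live, (2,2)=dead.
Check: live-neighbor counts of every cell in the completed generation 0:
23321
55643
23533
46653
13443
Applying B3/S23 to generation 0 with these counts gives:
####.
....#
##.##
....#
.#..#
which matches the target exactly.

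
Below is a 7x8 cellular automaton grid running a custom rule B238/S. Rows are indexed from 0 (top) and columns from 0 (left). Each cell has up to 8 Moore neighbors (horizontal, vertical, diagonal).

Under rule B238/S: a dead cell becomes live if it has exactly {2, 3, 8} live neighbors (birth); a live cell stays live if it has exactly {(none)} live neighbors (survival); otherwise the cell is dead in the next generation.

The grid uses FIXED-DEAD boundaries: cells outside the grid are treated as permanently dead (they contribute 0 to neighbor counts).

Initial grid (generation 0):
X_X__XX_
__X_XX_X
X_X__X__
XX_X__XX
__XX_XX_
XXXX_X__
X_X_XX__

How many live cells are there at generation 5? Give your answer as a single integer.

Answer: 19

Derivation:
Simulating step by step:
Generation 0 (given above): 29 live cells
Generation 1: 8 live cells
_X_XX__X
X_______
_______X
________
_______X
________
______X_
Generation 2: 12 live cells
X_X_____
_XXXX_XX
________
______XX
________
______XX
________
Generation 3: 14 live cells
____XXXX
X____X__
_XXXXX__
________
_____X__
________
______XX
Generation 4: 13 live cells
________
_XX____X
X_____X_
_XXX_XX_
________
_____XXX
________
Generation 5: 19 live cells
_XX_____
X_____X_
___XXX_X
X___X__X
_XXXX__X
________
_____XXX
Population at generation 5: 19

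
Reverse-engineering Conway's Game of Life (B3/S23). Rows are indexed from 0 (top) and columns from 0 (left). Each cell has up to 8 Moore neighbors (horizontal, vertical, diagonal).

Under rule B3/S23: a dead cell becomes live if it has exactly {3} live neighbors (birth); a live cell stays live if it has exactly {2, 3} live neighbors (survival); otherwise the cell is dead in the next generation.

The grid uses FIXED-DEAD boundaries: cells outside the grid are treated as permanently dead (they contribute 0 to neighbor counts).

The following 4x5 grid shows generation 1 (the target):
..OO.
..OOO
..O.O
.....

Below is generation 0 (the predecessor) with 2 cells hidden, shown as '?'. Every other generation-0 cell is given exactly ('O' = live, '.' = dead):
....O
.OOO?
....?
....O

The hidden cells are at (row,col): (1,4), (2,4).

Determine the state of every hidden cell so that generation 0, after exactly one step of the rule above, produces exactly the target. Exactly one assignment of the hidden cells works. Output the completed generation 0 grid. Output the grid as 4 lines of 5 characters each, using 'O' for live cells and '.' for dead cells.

Answer: ....O
.OOO.
....O
....O

Derivation:
Hidden generation-0 cells (in order): (1,4), (2,4).
A hidden cell only influences target cells in its own 3x3 neighborhood. Try each of the 2^2 = 4 assignments, step the completed generation 0 forward once under B3/S23, and compare with the target:
  (1,4)=. (2,4)=. -> step gives (1,4)='.' but target has 'O' -> reject
  (1,4)=. (2,4)=O -> step reproduces the target at every cell -> ACCEPT
  (1,4)=O (2,4)=. -> step gives (0,3)='.' but target has 'O' -> reject
  (1,4)=O (2,4)=O -> step gives (0,3)='.' but target has 'O' -> reject
Unique solution: (1,4)=dead, (2,4)=live.
Check: live-neighbor counts of every cell in the completed generation 0:
12331
11233
12342
00021
Applying B3/S23 to generation 0 with these counts gives:
..OO.
..OOO
..O.O
.....
which matches the target exactly.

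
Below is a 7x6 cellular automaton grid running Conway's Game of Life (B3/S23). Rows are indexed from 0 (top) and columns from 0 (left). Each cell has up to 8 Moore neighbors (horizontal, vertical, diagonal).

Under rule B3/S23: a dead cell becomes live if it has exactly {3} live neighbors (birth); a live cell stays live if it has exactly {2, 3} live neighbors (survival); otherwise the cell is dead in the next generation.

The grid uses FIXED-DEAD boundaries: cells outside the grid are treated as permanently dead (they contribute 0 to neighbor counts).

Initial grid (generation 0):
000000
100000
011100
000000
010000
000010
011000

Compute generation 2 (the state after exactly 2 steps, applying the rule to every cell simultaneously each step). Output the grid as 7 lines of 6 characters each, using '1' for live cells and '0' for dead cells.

Answer: 000000
011000
100000
011000
011000
000000
000000

Derivation:
Simulating step by step:
Generation 0 (given above): 8 live cells
Generation 1: 7 live cells
000000
011000
011000
010000
000000
011000
000000
Generation 2: 7 live cells
(generation 2 grid is the final answer)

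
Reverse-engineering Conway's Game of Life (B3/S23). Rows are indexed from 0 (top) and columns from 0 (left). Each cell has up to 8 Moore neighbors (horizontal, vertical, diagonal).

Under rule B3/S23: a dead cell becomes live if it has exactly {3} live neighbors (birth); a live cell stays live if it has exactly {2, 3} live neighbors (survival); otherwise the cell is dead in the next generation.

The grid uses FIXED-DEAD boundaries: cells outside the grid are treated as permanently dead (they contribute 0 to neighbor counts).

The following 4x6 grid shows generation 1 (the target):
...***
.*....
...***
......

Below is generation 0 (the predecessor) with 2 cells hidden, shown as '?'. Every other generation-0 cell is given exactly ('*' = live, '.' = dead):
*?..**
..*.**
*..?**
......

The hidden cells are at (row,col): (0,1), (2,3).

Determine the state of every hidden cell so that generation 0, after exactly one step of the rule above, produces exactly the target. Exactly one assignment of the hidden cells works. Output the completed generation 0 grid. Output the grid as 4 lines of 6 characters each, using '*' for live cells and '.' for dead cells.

Answer: *...**
..*.**
*...**
......

Derivation:
Hidden generation-0 cells (in order): (0,1), (2,3).
A hidden cell only influences target cells in its own 3x3 neighborhood. Try each of the 2^2 = 4 assignments, step the completed generation 0 forward once under B3/S23, and compare with the target:
  (0,1)=. (2,3)=. -> step reproduces the target at every cell -> ACCEPT
  (0,1)=. (2,3)=* -> step gives (2,4)='.' but target has '*' -> reject
  (0,1)=* (2,3)=. -> step gives (0,1)='*' but target has '.' -> reject
  (0,1)=* (2,3)=* -> step gives (0,1)='*' but target has '.' -> reject
Unique solution: (0,1)=dead, (2,3)=dead.
Check: live-neighbor counts of every cell in the completed generation 0:
021333
230455
021333
110122
Applying B3/S23 to generation 0 with these counts gives:
...***
.*....
...***
......
which matches the target exactly.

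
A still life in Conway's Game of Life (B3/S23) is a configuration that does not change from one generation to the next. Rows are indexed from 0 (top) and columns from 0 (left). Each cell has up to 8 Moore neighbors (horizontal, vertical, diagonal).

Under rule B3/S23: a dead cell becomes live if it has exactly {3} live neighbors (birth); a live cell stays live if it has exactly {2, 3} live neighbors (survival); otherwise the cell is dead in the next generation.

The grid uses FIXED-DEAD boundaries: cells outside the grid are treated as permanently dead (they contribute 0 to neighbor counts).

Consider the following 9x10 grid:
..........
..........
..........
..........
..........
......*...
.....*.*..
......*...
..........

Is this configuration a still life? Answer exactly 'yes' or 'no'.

Compute generation 1 and compare to generation 0 (given above):
Generation 1:
..........
..........
..........
..........
..........
......*...
.....*.*..
......*...
..........
The grids are IDENTICAL -> still life.

Answer: yes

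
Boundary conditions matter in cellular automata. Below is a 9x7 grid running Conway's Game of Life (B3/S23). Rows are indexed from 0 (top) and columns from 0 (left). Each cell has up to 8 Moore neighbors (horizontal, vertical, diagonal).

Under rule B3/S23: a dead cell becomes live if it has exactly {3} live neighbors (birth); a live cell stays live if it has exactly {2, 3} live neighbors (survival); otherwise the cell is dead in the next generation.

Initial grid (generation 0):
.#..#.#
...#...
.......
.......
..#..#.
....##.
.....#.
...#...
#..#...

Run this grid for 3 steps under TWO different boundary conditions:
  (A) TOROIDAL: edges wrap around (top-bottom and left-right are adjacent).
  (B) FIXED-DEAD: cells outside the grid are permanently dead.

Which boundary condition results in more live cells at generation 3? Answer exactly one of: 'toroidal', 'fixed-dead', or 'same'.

Answer: toroidal

Derivation:
Under TOROIDAL boundary, generation 3:
..#.#..
...#...
.......
.......
.....#.
#.....#
......#
....###
.....#.
Population = 11

Under FIXED-DEAD boundary, generation 3:
.......
.......
.......
.......
.....#.
......#
.......
.......
.......
Population = 2

Comparison: toroidal=11, fixed-dead=2 -> toroidal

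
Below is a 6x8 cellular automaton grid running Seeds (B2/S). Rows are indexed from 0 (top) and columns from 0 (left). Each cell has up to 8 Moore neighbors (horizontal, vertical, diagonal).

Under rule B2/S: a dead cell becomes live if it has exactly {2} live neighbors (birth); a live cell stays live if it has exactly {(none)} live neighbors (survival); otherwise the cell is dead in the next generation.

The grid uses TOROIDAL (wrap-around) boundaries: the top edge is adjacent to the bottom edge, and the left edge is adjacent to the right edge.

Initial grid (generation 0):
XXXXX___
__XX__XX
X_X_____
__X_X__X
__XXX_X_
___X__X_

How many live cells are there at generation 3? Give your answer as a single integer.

Simulating step by step:
Generation 0 (given above): 20 live cells
Generation 1: 7 live cells
________
_____X__
____XX__
X_____X_
_X______
X_______
Generation 2: 6 live cells
________
______X_
_______X
_X__X__X
________
_X______
Generation 3: 5 live cells
________
_______X
_____X__
______X_
_XX_____
________
Population at generation 3: 5

Answer: 5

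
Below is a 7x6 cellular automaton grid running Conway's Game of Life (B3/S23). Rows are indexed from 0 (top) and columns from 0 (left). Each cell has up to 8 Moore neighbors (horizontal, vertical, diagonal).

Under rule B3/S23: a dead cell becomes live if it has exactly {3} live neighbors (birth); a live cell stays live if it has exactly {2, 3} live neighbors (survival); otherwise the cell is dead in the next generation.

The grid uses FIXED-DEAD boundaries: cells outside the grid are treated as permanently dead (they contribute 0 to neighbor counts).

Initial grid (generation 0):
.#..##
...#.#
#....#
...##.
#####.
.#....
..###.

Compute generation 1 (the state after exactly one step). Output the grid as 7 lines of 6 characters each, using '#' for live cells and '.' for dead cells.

Simulating step by step:
Generation 0 (given above): 18 live cells
Generation 1: 13 live cells
(generation 1 grid is the final answer)

Answer: ....##
.....#
...#.#
#....#
##..#.
#.....
..##..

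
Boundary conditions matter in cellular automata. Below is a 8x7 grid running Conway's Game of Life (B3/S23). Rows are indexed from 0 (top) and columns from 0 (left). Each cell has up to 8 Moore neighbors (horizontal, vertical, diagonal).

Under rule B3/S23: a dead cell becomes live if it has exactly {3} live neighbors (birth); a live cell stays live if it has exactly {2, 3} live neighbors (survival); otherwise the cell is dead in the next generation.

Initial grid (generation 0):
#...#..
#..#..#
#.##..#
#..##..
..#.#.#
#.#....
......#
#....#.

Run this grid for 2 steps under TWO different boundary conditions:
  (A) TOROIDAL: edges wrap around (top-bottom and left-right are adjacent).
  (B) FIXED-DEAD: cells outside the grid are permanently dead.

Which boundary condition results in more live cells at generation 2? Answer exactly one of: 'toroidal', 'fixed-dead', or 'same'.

Under TOROIDAL boundary, generation 2:
###....
..#....
.##..##
#...#..
..#....
...#...
..#.#..
....##.
Population = 16

Under FIXED-DEAD boundary, generation 2:
...##..
..####.
..#..#.
.#..#..
..#..#.
.#.#.#.
..#....
.......
Population = 16

Comparison: toroidal=16, fixed-dead=16 -> same

Answer: same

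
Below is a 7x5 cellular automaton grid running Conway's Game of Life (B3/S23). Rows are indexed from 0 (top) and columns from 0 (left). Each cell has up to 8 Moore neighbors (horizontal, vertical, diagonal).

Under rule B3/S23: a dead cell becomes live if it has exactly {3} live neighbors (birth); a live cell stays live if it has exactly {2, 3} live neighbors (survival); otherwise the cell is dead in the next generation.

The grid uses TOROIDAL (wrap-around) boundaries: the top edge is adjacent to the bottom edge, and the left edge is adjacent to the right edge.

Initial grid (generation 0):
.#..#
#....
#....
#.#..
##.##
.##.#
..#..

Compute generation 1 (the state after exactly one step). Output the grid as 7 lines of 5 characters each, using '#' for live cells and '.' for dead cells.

Simulating step by step:
Generation 0 (given above): 14 live cells
Generation 1: 11 live cells
(generation 1 grid is the final answer)

Answer: ##...
##..#
#...#
..##.
.....
....#
..#..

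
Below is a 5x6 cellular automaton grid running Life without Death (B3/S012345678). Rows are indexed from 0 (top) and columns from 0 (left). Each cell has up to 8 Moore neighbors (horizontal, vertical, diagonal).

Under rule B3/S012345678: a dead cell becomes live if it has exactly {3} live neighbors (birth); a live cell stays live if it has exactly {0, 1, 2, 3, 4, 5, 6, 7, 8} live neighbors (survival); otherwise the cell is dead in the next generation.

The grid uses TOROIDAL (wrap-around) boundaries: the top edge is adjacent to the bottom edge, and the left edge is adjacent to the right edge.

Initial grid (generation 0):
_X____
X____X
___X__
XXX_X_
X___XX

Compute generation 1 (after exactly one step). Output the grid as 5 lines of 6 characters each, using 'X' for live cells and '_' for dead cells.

Simulating step by step:
Generation 0 (given above): 11 live cells
Generation 1: 16 live cells
(generation 1 grid is the final answer)

Answer: _X__X_
X____X
__XXX_
XXX_X_
X_XXXX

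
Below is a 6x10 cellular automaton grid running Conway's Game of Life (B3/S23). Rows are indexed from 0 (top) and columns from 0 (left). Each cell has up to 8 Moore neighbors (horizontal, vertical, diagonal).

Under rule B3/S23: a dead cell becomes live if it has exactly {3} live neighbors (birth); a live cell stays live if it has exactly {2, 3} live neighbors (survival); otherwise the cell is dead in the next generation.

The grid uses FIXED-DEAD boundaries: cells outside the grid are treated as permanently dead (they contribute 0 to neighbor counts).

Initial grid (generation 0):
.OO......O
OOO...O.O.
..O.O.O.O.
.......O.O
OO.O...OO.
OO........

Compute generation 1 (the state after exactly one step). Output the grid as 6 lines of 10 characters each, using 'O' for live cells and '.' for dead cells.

Answer: O.O.......
O....O..OO
..OO.OO.OO
.OOO..O..O
OOO....OO.
OOO.......

Derivation:
Simulating step by step:
Generation 0 (given above): 21 live cells
Generation 1: 25 live cells
(generation 1 grid is the final answer)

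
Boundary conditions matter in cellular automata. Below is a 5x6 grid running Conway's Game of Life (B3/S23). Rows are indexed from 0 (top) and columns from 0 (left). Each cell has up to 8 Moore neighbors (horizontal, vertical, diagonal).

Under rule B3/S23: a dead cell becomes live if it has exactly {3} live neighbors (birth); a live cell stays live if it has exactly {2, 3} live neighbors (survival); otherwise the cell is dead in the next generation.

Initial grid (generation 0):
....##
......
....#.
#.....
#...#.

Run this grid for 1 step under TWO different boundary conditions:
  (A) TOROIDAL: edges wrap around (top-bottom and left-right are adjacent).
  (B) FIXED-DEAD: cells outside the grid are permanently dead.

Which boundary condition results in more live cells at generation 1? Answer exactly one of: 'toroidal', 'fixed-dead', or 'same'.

Under TOROIDAL boundary, generation 1:
....##
....##
......
......
#...#.
Population = 6

Under FIXED-DEAD boundary, generation 1:
......
....##
......
......
......
Population = 2

Comparison: toroidal=6, fixed-dead=2 -> toroidal

Answer: toroidal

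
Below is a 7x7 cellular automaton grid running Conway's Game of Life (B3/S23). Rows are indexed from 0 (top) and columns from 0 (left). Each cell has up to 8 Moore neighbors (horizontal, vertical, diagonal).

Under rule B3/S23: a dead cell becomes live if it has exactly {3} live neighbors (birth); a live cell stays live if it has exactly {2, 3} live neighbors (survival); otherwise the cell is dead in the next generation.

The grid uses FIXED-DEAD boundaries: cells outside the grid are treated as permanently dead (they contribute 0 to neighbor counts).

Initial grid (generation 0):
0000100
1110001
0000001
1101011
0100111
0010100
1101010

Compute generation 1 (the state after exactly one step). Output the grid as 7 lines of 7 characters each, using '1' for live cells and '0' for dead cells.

Simulating step by step:
Generation 0 (given above): 21 live cells
Generation 1: 17 live cells
(generation 1 grid is the final answer)

Answer: 0100000
0100010
0000001
1110000
1100001
1010001
0111100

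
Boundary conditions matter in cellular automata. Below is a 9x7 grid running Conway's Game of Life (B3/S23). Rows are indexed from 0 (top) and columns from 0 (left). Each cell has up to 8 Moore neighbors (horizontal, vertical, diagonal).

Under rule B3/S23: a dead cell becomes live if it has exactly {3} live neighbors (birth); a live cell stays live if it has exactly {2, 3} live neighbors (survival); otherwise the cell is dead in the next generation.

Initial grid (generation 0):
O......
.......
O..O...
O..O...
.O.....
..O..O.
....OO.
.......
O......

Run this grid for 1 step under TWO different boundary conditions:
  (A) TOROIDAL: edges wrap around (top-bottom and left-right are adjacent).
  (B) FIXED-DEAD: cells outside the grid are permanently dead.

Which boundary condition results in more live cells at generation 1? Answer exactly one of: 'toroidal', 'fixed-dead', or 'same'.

Under TOROIDAL boundary, generation 1:
.......
.......
.......
OOO....
.OO....
....OO.
....OO.
.......
.......
Population = 9

Under FIXED-DEAD boundary, generation 1:
.......
.......
.......
OOO....
.OO....
....OO.
....OO.
.......
.......
Population = 9

Comparison: toroidal=9, fixed-dead=9 -> same

Answer: same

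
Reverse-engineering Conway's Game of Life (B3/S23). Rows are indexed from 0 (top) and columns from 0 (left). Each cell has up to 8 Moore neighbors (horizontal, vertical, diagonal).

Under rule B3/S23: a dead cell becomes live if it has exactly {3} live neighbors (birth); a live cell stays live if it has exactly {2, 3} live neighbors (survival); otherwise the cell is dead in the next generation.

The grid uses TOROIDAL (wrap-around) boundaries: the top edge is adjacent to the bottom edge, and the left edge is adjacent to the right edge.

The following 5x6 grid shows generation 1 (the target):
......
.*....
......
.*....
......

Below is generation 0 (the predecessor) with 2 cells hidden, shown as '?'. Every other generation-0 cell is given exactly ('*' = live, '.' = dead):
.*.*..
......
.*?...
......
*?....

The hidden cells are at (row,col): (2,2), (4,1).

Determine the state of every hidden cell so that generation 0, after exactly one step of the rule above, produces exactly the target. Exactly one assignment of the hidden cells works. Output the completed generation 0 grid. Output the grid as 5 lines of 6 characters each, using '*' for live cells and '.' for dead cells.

Answer: .*.*..
......
.**...
......
*.....

Derivation:
Hidden generation-0 cells (in order): (2,2), (4,1).
A hidden cell only influences target cells in its own 3x3 neighborhood. Try each of the 2^2 = 4 assignments, step the completed generation 0 forward once under B3/S23, and compare with the target:
  (2,2)=. (4,1)=. -> step gives (1,1)='.' but target has '*' -> reject
  (2,2)=. (4,1)=* -> step gives (0,0)='*' but target has '.' -> reject
  (2,2)=* (4,1)=. -> step reproduces the target at every cell -> ACCEPT
  (2,2)=* (4,1)=* -> step gives (0,0)='*' but target has '.' -> reject
Unique solution: (2,2)=live, (4,1)=dead.
Check: live-neighbor counts of every cell in the completed generation 0:
212011
234210
111100
232101
122111
Applying B3/S23 to generation 0 with these counts gives:
......
.*....
......
.*....
......
which matches the target exactly.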